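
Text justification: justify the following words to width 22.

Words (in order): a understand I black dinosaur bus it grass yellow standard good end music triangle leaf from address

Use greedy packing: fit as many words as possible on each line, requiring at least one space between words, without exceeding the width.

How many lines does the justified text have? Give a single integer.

Answer: 5

Derivation:
Line 1: ['a', 'understand', 'I', 'black'] (min_width=20, slack=2)
Line 2: ['dinosaur', 'bus', 'it', 'grass'] (min_width=21, slack=1)
Line 3: ['yellow', 'standard', 'good'] (min_width=20, slack=2)
Line 4: ['end', 'music', 'triangle'] (min_width=18, slack=4)
Line 5: ['leaf', 'from', 'address'] (min_width=17, slack=5)
Total lines: 5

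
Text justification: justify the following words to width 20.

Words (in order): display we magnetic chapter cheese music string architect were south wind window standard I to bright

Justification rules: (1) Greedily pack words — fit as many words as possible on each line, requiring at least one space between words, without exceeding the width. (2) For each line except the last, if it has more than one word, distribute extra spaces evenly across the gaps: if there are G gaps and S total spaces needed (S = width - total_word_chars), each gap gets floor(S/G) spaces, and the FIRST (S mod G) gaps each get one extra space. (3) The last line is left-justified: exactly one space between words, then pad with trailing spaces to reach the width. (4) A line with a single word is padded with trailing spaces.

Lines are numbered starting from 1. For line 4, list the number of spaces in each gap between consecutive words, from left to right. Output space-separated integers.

Line 1: ['display', 'we', 'magnetic'] (min_width=19, slack=1)
Line 2: ['chapter', 'cheese', 'music'] (min_width=20, slack=0)
Line 3: ['string', 'architect'] (min_width=16, slack=4)
Line 4: ['were', 'south', 'wind'] (min_width=15, slack=5)
Line 5: ['window', 'standard', 'I', 'to'] (min_width=20, slack=0)
Line 6: ['bright'] (min_width=6, slack=14)

Answer: 4 3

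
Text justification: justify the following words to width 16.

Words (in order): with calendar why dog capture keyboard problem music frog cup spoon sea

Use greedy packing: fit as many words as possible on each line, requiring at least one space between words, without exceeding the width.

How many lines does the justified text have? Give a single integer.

Line 1: ['with', 'calendar'] (min_width=13, slack=3)
Line 2: ['why', 'dog', 'capture'] (min_width=15, slack=1)
Line 3: ['keyboard', 'problem'] (min_width=16, slack=0)
Line 4: ['music', 'frog', 'cup'] (min_width=14, slack=2)
Line 5: ['spoon', 'sea'] (min_width=9, slack=7)
Total lines: 5

Answer: 5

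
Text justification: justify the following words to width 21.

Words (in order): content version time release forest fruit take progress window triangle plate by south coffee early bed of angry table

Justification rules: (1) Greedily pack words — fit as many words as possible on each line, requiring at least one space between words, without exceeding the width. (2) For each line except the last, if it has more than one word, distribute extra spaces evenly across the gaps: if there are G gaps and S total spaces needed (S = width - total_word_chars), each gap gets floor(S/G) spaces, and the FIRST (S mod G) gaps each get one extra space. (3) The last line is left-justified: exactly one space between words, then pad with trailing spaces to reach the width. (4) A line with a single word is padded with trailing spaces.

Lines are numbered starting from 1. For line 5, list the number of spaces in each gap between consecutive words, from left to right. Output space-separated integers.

Line 1: ['content', 'version', 'time'] (min_width=20, slack=1)
Line 2: ['release', 'forest', 'fruit'] (min_width=20, slack=1)
Line 3: ['take', 'progress', 'window'] (min_width=20, slack=1)
Line 4: ['triangle', 'plate', 'by'] (min_width=17, slack=4)
Line 5: ['south', 'coffee', 'early'] (min_width=18, slack=3)
Line 6: ['bed', 'of', 'angry', 'table'] (min_width=18, slack=3)

Answer: 3 2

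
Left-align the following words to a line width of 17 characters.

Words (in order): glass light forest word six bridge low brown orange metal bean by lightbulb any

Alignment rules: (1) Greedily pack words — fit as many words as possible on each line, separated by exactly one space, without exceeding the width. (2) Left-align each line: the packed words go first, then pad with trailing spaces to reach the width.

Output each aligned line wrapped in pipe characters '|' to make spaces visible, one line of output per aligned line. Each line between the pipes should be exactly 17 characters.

Line 1: ['glass', 'light'] (min_width=11, slack=6)
Line 2: ['forest', 'word', 'six'] (min_width=15, slack=2)
Line 3: ['bridge', 'low', 'brown'] (min_width=16, slack=1)
Line 4: ['orange', 'metal', 'bean'] (min_width=17, slack=0)
Line 5: ['by', 'lightbulb', 'any'] (min_width=16, slack=1)

Answer: |glass light      |
|forest word six  |
|bridge low brown |
|orange metal bean|
|by lightbulb any |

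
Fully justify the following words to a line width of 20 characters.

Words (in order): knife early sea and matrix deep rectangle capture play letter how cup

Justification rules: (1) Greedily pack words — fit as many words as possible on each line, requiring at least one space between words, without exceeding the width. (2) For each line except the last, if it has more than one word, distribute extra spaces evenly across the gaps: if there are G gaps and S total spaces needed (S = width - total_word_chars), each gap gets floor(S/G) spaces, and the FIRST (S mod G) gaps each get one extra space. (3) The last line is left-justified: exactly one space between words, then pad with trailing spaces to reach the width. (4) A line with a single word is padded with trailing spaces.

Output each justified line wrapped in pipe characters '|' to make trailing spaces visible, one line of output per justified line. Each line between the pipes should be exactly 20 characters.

Answer: |knife  early sea and|
|matrix          deep|
|rectangle    capture|
|play letter how cup |

Derivation:
Line 1: ['knife', 'early', 'sea', 'and'] (min_width=19, slack=1)
Line 2: ['matrix', 'deep'] (min_width=11, slack=9)
Line 3: ['rectangle', 'capture'] (min_width=17, slack=3)
Line 4: ['play', 'letter', 'how', 'cup'] (min_width=19, slack=1)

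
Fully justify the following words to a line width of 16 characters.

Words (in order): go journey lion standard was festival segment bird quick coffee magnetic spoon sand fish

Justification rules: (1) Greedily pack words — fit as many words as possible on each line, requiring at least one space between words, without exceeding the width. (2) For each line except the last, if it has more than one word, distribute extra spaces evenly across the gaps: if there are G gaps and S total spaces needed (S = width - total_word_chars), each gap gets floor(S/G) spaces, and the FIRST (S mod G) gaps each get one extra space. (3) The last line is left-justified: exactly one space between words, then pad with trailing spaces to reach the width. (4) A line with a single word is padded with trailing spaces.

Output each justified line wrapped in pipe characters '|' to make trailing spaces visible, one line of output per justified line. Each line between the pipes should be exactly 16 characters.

Answer: |go  journey lion|
|standard     was|
|festival segment|
|bird       quick|
|coffee  magnetic|
|spoon sand fish |

Derivation:
Line 1: ['go', 'journey', 'lion'] (min_width=15, slack=1)
Line 2: ['standard', 'was'] (min_width=12, slack=4)
Line 3: ['festival', 'segment'] (min_width=16, slack=0)
Line 4: ['bird', 'quick'] (min_width=10, slack=6)
Line 5: ['coffee', 'magnetic'] (min_width=15, slack=1)
Line 6: ['spoon', 'sand', 'fish'] (min_width=15, slack=1)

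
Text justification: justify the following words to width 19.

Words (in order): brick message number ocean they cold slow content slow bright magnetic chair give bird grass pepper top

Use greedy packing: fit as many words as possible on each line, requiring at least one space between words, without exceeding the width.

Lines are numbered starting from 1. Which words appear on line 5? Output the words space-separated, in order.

Answer: magnetic chair give

Derivation:
Line 1: ['brick', 'message'] (min_width=13, slack=6)
Line 2: ['number', 'ocean', 'they'] (min_width=17, slack=2)
Line 3: ['cold', 'slow', 'content'] (min_width=17, slack=2)
Line 4: ['slow', 'bright'] (min_width=11, slack=8)
Line 5: ['magnetic', 'chair', 'give'] (min_width=19, slack=0)
Line 6: ['bird', 'grass', 'pepper'] (min_width=17, slack=2)
Line 7: ['top'] (min_width=3, slack=16)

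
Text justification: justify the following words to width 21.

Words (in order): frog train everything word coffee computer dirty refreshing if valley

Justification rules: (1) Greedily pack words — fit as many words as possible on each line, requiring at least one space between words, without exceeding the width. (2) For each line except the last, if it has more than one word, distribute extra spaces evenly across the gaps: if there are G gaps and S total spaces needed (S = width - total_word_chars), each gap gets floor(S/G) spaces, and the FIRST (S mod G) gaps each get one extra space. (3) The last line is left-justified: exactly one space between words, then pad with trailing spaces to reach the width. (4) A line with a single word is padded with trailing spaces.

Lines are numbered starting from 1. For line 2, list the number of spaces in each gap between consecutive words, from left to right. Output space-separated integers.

Answer: 2 1

Derivation:
Line 1: ['frog', 'train', 'everything'] (min_width=21, slack=0)
Line 2: ['word', 'coffee', 'computer'] (min_width=20, slack=1)
Line 3: ['dirty', 'refreshing', 'if'] (min_width=19, slack=2)
Line 4: ['valley'] (min_width=6, slack=15)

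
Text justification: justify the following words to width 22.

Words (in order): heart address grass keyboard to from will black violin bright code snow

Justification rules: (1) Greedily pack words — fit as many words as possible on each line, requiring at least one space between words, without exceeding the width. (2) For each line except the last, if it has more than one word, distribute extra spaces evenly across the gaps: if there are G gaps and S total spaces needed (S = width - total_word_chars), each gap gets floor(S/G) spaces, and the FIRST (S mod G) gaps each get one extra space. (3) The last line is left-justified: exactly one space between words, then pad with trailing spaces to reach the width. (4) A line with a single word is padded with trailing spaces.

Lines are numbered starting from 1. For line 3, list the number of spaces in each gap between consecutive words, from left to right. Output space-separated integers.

Answer: 3 2

Derivation:
Line 1: ['heart', 'address', 'grass'] (min_width=19, slack=3)
Line 2: ['keyboard', 'to', 'from', 'will'] (min_width=21, slack=1)
Line 3: ['black', 'violin', 'bright'] (min_width=19, slack=3)
Line 4: ['code', 'snow'] (min_width=9, slack=13)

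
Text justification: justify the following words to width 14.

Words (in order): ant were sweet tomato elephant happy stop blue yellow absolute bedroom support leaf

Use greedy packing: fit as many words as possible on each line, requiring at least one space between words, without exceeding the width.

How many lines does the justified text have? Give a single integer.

Line 1: ['ant', 'were', 'sweet'] (min_width=14, slack=0)
Line 2: ['tomato'] (min_width=6, slack=8)
Line 3: ['elephant', 'happy'] (min_width=14, slack=0)
Line 4: ['stop', 'blue'] (min_width=9, slack=5)
Line 5: ['yellow'] (min_width=6, slack=8)
Line 6: ['absolute'] (min_width=8, slack=6)
Line 7: ['bedroom'] (min_width=7, slack=7)
Line 8: ['support', 'leaf'] (min_width=12, slack=2)
Total lines: 8

Answer: 8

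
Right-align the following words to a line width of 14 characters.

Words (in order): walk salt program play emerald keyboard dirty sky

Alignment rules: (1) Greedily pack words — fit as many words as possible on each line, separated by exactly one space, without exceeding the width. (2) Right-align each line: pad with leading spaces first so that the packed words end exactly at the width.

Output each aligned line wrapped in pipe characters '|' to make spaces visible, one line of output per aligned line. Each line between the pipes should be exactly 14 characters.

Answer: |     walk salt|
|  program play|
|       emerald|
|keyboard dirty|
|           sky|

Derivation:
Line 1: ['walk', 'salt'] (min_width=9, slack=5)
Line 2: ['program', 'play'] (min_width=12, slack=2)
Line 3: ['emerald'] (min_width=7, slack=7)
Line 4: ['keyboard', 'dirty'] (min_width=14, slack=0)
Line 5: ['sky'] (min_width=3, slack=11)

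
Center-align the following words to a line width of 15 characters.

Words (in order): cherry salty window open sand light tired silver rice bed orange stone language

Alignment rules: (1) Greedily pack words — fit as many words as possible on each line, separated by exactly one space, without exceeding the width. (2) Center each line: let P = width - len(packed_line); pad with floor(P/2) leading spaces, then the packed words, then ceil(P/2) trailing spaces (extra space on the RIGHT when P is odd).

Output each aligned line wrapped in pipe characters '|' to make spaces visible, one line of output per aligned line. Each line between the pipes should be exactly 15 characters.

Answer: | cherry salty  |
|  window open  |
|  sand light   |
| tired silver  |
|rice bed orange|
|stone language |

Derivation:
Line 1: ['cherry', 'salty'] (min_width=12, slack=3)
Line 2: ['window', 'open'] (min_width=11, slack=4)
Line 3: ['sand', 'light'] (min_width=10, slack=5)
Line 4: ['tired', 'silver'] (min_width=12, slack=3)
Line 5: ['rice', 'bed', 'orange'] (min_width=15, slack=0)
Line 6: ['stone', 'language'] (min_width=14, slack=1)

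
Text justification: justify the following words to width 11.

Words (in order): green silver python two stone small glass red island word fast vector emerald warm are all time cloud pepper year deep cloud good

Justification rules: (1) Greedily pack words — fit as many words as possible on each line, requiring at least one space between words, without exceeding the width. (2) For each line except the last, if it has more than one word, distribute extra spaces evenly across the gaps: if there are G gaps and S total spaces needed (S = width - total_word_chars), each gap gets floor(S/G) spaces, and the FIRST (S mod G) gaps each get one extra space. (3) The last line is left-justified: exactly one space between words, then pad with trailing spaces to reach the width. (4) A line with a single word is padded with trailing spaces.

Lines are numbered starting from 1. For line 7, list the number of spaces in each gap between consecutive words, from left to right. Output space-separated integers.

Answer: 1

Derivation:
Line 1: ['green'] (min_width=5, slack=6)
Line 2: ['silver'] (min_width=6, slack=5)
Line 3: ['python', 'two'] (min_width=10, slack=1)
Line 4: ['stone', 'small'] (min_width=11, slack=0)
Line 5: ['glass', 'red'] (min_width=9, slack=2)
Line 6: ['island', 'word'] (min_width=11, slack=0)
Line 7: ['fast', 'vector'] (min_width=11, slack=0)
Line 8: ['emerald'] (min_width=7, slack=4)
Line 9: ['warm', 'are'] (min_width=8, slack=3)
Line 10: ['all', 'time'] (min_width=8, slack=3)
Line 11: ['cloud'] (min_width=5, slack=6)
Line 12: ['pepper', 'year'] (min_width=11, slack=0)
Line 13: ['deep', 'cloud'] (min_width=10, slack=1)
Line 14: ['good'] (min_width=4, slack=7)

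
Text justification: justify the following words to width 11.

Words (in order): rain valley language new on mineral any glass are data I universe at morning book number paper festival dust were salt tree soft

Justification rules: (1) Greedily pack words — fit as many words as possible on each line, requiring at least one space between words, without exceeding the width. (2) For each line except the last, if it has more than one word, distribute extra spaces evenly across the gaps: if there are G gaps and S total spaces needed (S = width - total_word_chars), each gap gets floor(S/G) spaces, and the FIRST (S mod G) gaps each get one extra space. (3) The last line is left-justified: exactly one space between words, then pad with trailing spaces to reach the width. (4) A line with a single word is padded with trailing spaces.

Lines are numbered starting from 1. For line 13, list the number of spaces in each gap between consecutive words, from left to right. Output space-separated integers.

Answer: 3

Derivation:
Line 1: ['rain', 'valley'] (min_width=11, slack=0)
Line 2: ['language'] (min_width=8, slack=3)
Line 3: ['new', 'on'] (min_width=6, slack=5)
Line 4: ['mineral', 'any'] (min_width=11, slack=0)
Line 5: ['glass', 'are'] (min_width=9, slack=2)
Line 6: ['data', 'I'] (min_width=6, slack=5)
Line 7: ['universe', 'at'] (min_width=11, slack=0)
Line 8: ['morning'] (min_width=7, slack=4)
Line 9: ['book', 'number'] (min_width=11, slack=0)
Line 10: ['paper'] (min_width=5, slack=6)
Line 11: ['festival'] (min_width=8, slack=3)
Line 12: ['dust', 'were'] (min_width=9, slack=2)
Line 13: ['salt', 'tree'] (min_width=9, slack=2)
Line 14: ['soft'] (min_width=4, slack=7)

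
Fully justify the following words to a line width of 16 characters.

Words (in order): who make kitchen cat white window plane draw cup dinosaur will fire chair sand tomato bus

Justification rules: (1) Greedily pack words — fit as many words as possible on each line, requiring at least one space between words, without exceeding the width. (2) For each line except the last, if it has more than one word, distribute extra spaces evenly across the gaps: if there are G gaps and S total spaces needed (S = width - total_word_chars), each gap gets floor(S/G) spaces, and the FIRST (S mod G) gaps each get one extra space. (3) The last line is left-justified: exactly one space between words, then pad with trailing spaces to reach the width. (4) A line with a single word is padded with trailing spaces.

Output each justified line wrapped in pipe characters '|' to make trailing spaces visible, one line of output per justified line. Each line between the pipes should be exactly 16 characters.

Answer: |who make kitchen|
|cat white window|
|plane  draw  cup|
|dinosaur    will|
|fire  chair sand|
|tomato bus      |

Derivation:
Line 1: ['who', 'make', 'kitchen'] (min_width=16, slack=0)
Line 2: ['cat', 'white', 'window'] (min_width=16, slack=0)
Line 3: ['plane', 'draw', 'cup'] (min_width=14, slack=2)
Line 4: ['dinosaur', 'will'] (min_width=13, slack=3)
Line 5: ['fire', 'chair', 'sand'] (min_width=15, slack=1)
Line 6: ['tomato', 'bus'] (min_width=10, slack=6)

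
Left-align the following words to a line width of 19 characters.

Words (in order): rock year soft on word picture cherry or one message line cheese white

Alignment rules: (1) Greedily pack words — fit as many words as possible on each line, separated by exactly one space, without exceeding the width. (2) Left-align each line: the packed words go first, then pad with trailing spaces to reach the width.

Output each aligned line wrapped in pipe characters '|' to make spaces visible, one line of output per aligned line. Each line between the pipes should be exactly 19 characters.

Answer: |rock year soft on  |
|word picture cherry|
|or one message line|
|cheese white       |

Derivation:
Line 1: ['rock', 'year', 'soft', 'on'] (min_width=17, slack=2)
Line 2: ['word', 'picture', 'cherry'] (min_width=19, slack=0)
Line 3: ['or', 'one', 'message', 'line'] (min_width=19, slack=0)
Line 4: ['cheese', 'white'] (min_width=12, slack=7)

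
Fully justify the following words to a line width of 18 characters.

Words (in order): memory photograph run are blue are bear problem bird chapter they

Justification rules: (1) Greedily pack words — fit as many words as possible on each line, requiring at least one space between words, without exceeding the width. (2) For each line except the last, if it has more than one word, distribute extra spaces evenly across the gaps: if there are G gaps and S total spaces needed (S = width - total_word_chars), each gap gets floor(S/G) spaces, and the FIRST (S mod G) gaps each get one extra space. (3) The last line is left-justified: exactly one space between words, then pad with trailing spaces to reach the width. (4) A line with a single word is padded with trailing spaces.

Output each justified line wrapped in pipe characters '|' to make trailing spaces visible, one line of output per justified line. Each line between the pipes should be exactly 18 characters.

Answer: |memory  photograph|
|run  are  blue are|
|bear  problem bird|
|chapter they      |

Derivation:
Line 1: ['memory', 'photograph'] (min_width=17, slack=1)
Line 2: ['run', 'are', 'blue', 'are'] (min_width=16, slack=2)
Line 3: ['bear', 'problem', 'bird'] (min_width=17, slack=1)
Line 4: ['chapter', 'they'] (min_width=12, slack=6)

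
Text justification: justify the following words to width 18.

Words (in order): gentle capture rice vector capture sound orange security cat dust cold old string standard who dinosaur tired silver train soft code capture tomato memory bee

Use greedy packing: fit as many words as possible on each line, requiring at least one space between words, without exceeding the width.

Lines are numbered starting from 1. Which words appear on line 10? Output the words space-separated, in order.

Answer: tomato memory bee

Derivation:
Line 1: ['gentle', 'capture'] (min_width=14, slack=4)
Line 2: ['rice', 'vector'] (min_width=11, slack=7)
Line 3: ['capture', 'sound'] (min_width=13, slack=5)
Line 4: ['orange', 'security'] (min_width=15, slack=3)
Line 5: ['cat', 'dust', 'cold', 'old'] (min_width=17, slack=1)
Line 6: ['string', 'standard'] (min_width=15, slack=3)
Line 7: ['who', 'dinosaur', 'tired'] (min_width=18, slack=0)
Line 8: ['silver', 'train', 'soft'] (min_width=17, slack=1)
Line 9: ['code', 'capture'] (min_width=12, slack=6)
Line 10: ['tomato', 'memory', 'bee'] (min_width=17, slack=1)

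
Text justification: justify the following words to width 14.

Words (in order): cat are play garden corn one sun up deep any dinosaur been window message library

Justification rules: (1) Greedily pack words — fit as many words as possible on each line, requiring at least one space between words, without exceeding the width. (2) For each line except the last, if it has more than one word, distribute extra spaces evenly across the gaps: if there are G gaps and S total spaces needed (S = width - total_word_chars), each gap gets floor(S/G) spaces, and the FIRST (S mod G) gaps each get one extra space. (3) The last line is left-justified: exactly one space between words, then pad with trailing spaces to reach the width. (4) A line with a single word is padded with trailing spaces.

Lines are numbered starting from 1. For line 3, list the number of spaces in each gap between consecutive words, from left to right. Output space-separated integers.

Line 1: ['cat', 'are', 'play'] (min_width=12, slack=2)
Line 2: ['garden', 'corn'] (min_width=11, slack=3)
Line 3: ['one', 'sun', 'up'] (min_width=10, slack=4)
Line 4: ['deep', 'any'] (min_width=8, slack=6)
Line 5: ['dinosaur', 'been'] (min_width=13, slack=1)
Line 6: ['window', 'message'] (min_width=14, slack=0)
Line 7: ['library'] (min_width=7, slack=7)

Answer: 3 3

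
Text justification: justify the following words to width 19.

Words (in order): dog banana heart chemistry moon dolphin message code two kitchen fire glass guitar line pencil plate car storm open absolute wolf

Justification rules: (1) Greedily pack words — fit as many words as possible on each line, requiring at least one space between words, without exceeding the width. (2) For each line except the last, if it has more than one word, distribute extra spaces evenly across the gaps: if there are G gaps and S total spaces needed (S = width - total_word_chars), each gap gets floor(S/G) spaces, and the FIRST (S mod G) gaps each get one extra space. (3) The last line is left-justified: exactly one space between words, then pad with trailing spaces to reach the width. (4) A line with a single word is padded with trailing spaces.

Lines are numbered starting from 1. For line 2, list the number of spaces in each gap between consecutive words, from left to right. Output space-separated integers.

Answer: 6

Derivation:
Line 1: ['dog', 'banana', 'heart'] (min_width=16, slack=3)
Line 2: ['chemistry', 'moon'] (min_width=14, slack=5)
Line 3: ['dolphin', 'message'] (min_width=15, slack=4)
Line 4: ['code', 'two', 'kitchen'] (min_width=16, slack=3)
Line 5: ['fire', 'glass', 'guitar'] (min_width=17, slack=2)
Line 6: ['line', 'pencil', 'plate'] (min_width=17, slack=2)
Line 7: ['car', 'storm', 'open'] (min_width=14, slack=5)
Line 8: ['absolute', 'wolf'] (min_width=13, slack=6)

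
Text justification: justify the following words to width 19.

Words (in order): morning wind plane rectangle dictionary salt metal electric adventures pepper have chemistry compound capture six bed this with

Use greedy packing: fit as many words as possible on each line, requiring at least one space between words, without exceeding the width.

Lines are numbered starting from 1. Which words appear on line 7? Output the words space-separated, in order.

Line 1: ['morning', 'wind', 'plane'] (min_width=18, slack=1)
Line 2: ['rectangle'] (min_width=9, slack=10)
Line 3: ['dictionary', 'salt'] (min_width=15, slack=4)
Line 4: ['metal', 'electric'] (min_width=14, slack=5)
Line 5: ['adventures', 'pepper'] (min_width=17, slack=2)
Line 6: ['have', 'chemistry'] (min_width=14, slack=5)
Line 7: ['compound', 'capture'] (min_width=16, slack=3)
Line 8: ['six', 'bed', 'this', 'with'] (min_width=17, slack=2)

Answer: compound capture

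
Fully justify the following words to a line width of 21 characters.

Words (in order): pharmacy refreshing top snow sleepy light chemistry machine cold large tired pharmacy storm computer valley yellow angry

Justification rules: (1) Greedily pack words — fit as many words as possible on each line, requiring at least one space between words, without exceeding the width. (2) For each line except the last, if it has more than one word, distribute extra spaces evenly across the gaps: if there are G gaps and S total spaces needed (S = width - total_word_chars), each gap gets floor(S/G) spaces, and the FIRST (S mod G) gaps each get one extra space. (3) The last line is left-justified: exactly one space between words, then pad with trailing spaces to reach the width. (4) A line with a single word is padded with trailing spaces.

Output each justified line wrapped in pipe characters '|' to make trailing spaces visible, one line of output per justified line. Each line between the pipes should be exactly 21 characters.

Line 1: ['pharmacy', 'refreshing'] (min_width=19, slack=2)
Line 2: ['top', 'snow', 'sleepy', 'light'] (min_width=21, slack=0)
Line 3: ['chemistry', 'machine'] (min_width=17, slack=4)
Line 4: ['cold', 'large', 'tired'] (min_width=16, slack=5)
Line 5: ['pharmacy', 'storm'] (min_width=14, slack=7)
Line 6: ['computer', 'valley'] (min_width=15, slack=6)
Line 7: ['yellow', 'angry'] (min_width=12, slack=9)

Answer: |pharmacy   refreshing|
|top snow sleepy light|
|chemistry     machine|
|cold    large   tired|
|pharmacy        storm|
|computer       valley|
|yellow angry         |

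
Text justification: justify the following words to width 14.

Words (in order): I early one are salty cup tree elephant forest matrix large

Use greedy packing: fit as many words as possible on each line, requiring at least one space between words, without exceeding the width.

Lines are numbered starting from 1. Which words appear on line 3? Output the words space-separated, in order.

Answer: tree elephant

Derivation:
Line 1: ['I', 'early', 'one'] (min_width=11, slack=3)
Line 2: ['are', 'salty', 'cup'] (min_width=13, slack=1)
Line 3: ['tree', 'elephant'] (min_width=13, slack=1)
Line 4: ['forest', 'matrix'] (min_width=13, slack=1)
Line 5: ['large'] (min_width=5, slack=9)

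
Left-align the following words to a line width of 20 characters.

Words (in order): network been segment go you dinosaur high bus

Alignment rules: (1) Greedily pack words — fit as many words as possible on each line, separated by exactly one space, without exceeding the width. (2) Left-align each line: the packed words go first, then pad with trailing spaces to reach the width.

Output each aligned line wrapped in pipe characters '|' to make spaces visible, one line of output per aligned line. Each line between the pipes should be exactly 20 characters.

Answer: |network been segment|
|go you dinosaur high|
|bus                 |

Derivation:
Line 1: ['network', 'been', 'segment'] (min_width=20, slack=0)
Line 2: ['go', 'you', 'dinosaur', 'high'] (min_width=20, slack=0)
Line 3: ['bus'] (min_width=3, slack=17)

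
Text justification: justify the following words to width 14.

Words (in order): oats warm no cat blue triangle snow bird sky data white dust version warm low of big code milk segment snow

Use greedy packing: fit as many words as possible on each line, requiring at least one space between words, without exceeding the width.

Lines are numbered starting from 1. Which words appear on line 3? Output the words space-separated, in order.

Answer: triangle snow

Derivation:
Line 1: ['oats', 'warm', 'no'] (min_width=12, slack=2)
Line 2: ['cat', 'blue'] (min_width=8, slack=6)
Line 3: ['triangle', 'snow'] (min_width=13, slack=1)
Line 4: ['bird', 'sky', 'data'] (min_width=13, slack=1)
Line 5: ['white', 'dust'] (min_width=10, slack=4)
Line 6: ['version', 'warm'] (min_width=12, slack=2)
Line 7: ['low', 'of', 'big'] (min_width=10, slack=4)
Line 8: ['code', 'milk'] (min_width=9, slack=5)
Line 9: ['segment', 'snow'] (min_width=12, slack=2)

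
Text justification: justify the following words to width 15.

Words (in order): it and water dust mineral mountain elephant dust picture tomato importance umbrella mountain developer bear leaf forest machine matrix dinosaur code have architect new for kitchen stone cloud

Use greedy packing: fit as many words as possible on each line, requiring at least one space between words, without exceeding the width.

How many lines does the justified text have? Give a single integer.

Line 1: ['it', 'and', 'water'] (min_width=12, slack=3)
Line 2: ['dust', 'mineral'] (min_width=12, slack=3)
Line 3: ['mountain'] (min_width=8, slack=7)
Line 4: ['elephant', 'dust'] (min_width=13, slack=2)
Line 5: ['picture', 'tomato'] (min_width=14, slack=1)
Line 6: ['importance'] (min_width=10, slack=5)
Line 7: ['umbrella'] (min_width=8, slack=7)
Line 8: ['mountain'] (min_width=8, slack=7)
Line 9: ['developer', 'bear'] (min_width=14, slack=1)
Line 10: ['leaf', 'forest'] (min_width=11, slack=4)
Line 11: ['machine', 'matrix'] (min_width=14, slack=1)
Line 12: ['dinosaur', 'code'] (min_width=13, slack=2)
Line 13: ['have', 'architect'] (min_width=14, slack=1)
Line 14: ['new', 'for', 'kitchen'] (min_width=15, slack=0)
Line 15: ['stone', 'cloud'] (min_width=11, slack=4)
Total lines: 15

Answer: 15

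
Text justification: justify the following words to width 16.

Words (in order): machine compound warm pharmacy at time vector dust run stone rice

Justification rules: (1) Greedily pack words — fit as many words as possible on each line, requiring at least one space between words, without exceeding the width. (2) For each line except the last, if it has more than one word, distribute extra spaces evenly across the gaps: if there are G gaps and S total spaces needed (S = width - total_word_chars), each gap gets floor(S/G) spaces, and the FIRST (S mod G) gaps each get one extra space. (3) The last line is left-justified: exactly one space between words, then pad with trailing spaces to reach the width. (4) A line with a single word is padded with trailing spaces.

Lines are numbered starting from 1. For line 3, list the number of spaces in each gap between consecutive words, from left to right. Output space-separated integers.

Line 1: ['machine', 'compound'] (min_width=16, slack=0)
Line 2: ['warm', 'pharmacy', 'at'] (min_width=16, slack=0)
Line 3: ['time', 'vector', 'dust'] (min_width=16, slack=0)
Line 4: ['run', 'stone', 'rice'] (min_width=14, slack=2)

Answer: 1 1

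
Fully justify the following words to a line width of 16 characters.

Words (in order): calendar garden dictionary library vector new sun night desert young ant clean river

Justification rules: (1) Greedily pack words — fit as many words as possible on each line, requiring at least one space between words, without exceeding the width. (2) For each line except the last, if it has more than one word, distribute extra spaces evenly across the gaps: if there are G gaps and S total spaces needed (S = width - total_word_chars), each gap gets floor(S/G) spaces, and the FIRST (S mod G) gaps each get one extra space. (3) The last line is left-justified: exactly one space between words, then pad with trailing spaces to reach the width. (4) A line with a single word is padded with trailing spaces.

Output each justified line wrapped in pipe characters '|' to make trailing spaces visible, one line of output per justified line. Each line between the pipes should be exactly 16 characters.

Line 1: ['calendar', 'garden'] (min_width=15, slack=1)
Line 2: ['dictionary'] (min_width=10, slack=6)
Line 3: ['library', 'vector'] (min_width=14, slack=2)
Line 4: ['new', 'sun', 'night'] (min_width=13, slack=3)
Line 5: ['desert', 'young', 'ant'] (min_width=16, slack=0)
Line 6: ['clean', 'river'] (min_width=11, slack=5)

Answer: |calendar  garden|
|dictionary      |
|library   vector|
|new   sun  night|
|desert young ant|
|clean river     |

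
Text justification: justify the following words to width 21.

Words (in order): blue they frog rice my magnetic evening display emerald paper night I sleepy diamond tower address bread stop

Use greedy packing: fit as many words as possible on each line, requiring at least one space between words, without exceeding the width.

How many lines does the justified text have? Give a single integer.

Answer: 6

Derivation:
Line 1: ['blue', 'they', 'frog', 'rice'] (min_width=19, slack=2)
Line 2: ['my', 'magnetic', 'evening'] (min_width=19, slack=2)
Line 3: ['display', 'emerald', 'paper'] (min_width=21, slack=0)
Line 4: ['night', 'I', 'sleepy'] (min_width=14, slack=7)
Line 5: ['diamond', 'tower', 'address'] (min_width=21, slack=0)
Line 6: ['bread', 'stop'] (min_width=10, slack=11)
Total lines: 6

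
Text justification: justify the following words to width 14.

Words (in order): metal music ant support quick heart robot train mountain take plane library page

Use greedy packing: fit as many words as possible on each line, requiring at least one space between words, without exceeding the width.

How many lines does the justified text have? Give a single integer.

Line 1: ['metal', 'music'] (min_width=11, slack=3)
Line 2: ['ant', 'support'] (min_width=11, slack=3)
Line 3: ['quick', 'heart'] (min_width=11, slack=3)
Line 4: ['robot', 'train'] (min_width=11, slack=3)
Line 5: ['mountain', 'take'] (min_width=13, slack=1)
Line 6: ['plane', 'library'] (min_width=13, slack=1)
Line 7: ['page'] (min_width=4, slack=10)
Total lines: 7

Answer: 7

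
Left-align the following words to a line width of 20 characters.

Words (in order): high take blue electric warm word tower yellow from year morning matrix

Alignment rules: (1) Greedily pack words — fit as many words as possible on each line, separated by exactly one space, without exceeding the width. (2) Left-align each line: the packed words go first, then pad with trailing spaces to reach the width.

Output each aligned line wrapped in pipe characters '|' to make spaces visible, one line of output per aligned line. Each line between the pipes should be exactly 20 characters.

Line 1: ['high', 'take', 'blue'] (min_width=14, slack=6)
Line 2: ['electric', 'warm', 'word'] (min_width=18, slack=2)
Line 3: ['tower', 'yellow', 'from'] (min_width=17, slack=3)
Line 4: ['year', 'morning', 'matrix'] (min_width=19, slack=1)

Answer: |high take blue      |
|electric warm word  |
|tower yellow from   |
|year morning matrix |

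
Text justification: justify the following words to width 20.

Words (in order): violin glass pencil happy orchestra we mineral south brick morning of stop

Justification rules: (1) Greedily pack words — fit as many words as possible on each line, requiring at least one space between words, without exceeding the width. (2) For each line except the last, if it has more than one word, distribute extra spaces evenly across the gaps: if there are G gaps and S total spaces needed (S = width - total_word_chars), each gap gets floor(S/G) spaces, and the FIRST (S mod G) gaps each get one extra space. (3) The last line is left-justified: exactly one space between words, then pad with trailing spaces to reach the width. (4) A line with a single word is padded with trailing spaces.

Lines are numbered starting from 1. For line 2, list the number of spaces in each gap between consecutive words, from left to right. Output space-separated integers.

Line 1: ['violin', 'glass', 'pencil'] (min_width=19, slack=1)
Line 2: ['happy', 'orchestra', 'we'] (min_width=18, slack=2)
Line 3: ['mineral', 'south', 'brick'] (min_width=19, slack=1)
Line 4: ['morning', 'of', 'stop'] (min_width=15, slack=5)

Answer: 2 2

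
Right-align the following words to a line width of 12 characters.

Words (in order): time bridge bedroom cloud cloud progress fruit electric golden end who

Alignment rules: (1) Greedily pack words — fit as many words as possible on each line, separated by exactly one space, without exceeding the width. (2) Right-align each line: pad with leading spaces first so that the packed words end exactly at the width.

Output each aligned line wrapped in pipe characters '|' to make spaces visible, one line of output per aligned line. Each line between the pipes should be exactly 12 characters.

Answer: | time bridge|
|     bedroom|
| cloud cloud|
|    progress|
|       fruit|
|    electric|
|  golden end|
|         who|

Derivation:
Line 1: ['time', 'bridge'] (min_width=11, slack=1)
Line 2: ['bedroom'] (min_width=7, slack=5)
Line 3: ['cloud', 'cloud'] (min_width=11, slack=1)
Line 4: ['progress'] (min_width=8, slack=4)
Line 5: ['fruit'] (min_width=5, slack=7)
Line 6: ['electric'] (min_width=8, slack=4)
Line 7: ['golden', 'end'] (min_width=10, slack=2)
Line 8: ['who'] (min_width=3, slack=9)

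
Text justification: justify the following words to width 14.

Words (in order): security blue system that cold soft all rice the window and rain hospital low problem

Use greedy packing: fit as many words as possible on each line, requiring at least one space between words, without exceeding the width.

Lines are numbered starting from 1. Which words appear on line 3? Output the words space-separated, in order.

Answer: cold soft all

Derivation:
Line 1: ['security', 'blue'] (min_width=13, slack=1)
Line 2: ['system', 'that'] (min_width=11, slack=3)
Line 3: ['cold', 'soft', 'all'] (min_width=13, slack=1)
Line 4: ['rice', 'the'] (min_width=8, slack=6)
Line 5: ['window', 'and'] (min_width=10, slack=4)
Line 6: ['rain', 'hospital'] (min_width=13, slack=1)
Line 7: ['low', 'problem'] (min_width=11, slack=3)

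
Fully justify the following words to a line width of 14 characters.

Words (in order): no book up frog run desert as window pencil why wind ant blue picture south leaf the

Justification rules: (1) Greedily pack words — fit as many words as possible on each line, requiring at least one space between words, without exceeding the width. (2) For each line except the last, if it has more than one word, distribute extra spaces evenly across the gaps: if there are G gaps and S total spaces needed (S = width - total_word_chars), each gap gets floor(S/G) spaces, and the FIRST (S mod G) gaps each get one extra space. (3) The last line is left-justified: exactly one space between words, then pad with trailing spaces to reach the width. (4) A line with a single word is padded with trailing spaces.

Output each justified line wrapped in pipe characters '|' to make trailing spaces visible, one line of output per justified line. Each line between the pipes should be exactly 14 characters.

Line 1: ['no', 'book', 'up'] (min_width=10, slack=4)
Line 2: ['frog', 'run'] (min_width=8, slack=6)
Line 3: ['desert', 'as'] (min_width=9, slack=5)
Line 4: ['window', 'pencil'] (min_width=13, slack=1)
Line 5: ['why', 'wind', 'ant'] (min_width=12, slack=2)
Line 6: ['blue', 'picture'] (min_width=12, slack=2)
Line 7: ['south', 'leaf', 'the'] (min_width=14, slack=0)

Answer: |no   book   up|
|frog       run|
|desert      as|
|window  pencil|
|why  wind  ant|
|blue   picture|
|south leaf the|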